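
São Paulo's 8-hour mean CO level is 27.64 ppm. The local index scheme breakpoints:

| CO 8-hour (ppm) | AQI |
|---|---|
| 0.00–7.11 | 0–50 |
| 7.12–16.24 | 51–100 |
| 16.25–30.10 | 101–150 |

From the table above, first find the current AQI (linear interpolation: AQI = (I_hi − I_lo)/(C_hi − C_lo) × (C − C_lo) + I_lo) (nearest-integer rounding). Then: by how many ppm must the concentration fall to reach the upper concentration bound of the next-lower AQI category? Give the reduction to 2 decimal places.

CO: 27.64 lies in 16.25–30.10, so I_lo=101, I_hi=150, C_lo=16.25, C_hi=30.10.
(150−101)/(30.10−16.25) × (27.64−16.25) + 101 = 49/13.85 × 11.39 + 101 ≈ 141.30 → 141.
Current AQI 141 is in the Unhealthy for Sensitive Groups range (101–150). The next-lower category tops out at AQI 100, whose upper concentration bound is 16.24 ppm.
Reduction needed = 27.64 − 16.24 = 11.40 ppm.

11.40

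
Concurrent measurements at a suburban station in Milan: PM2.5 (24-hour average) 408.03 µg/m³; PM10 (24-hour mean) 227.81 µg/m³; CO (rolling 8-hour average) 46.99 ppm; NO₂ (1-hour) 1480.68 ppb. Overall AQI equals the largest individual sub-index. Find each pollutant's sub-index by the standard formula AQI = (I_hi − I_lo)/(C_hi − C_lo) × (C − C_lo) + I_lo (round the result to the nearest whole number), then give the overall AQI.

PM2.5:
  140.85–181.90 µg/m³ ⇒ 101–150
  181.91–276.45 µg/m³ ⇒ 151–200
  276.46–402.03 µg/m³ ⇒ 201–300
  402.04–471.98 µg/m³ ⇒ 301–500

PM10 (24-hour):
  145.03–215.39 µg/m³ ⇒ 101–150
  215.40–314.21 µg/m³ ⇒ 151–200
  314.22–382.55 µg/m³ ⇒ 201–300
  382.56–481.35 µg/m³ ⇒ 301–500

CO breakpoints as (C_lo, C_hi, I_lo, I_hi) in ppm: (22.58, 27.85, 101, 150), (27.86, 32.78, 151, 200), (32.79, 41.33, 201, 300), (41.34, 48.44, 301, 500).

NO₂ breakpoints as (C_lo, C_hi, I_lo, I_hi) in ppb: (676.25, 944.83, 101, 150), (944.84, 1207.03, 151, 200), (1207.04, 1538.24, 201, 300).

459

PM2.5: 408.03 ∈ [402.04, 471.98] ↔ index [301, 500].
301 + (408.03−402.04)·(500−301)/(471.98−402.04) = 301 + 5.99·199/69.94 ≈ 318.04, so AQI = 318.
PM10: 227.81 lies in 215.40–314.21, so I_lo=151, I_hi=200, C_lo=215.40, C_hi=314.21.
(200−151)/(314.21−215.40) × (227.81−215.40) + 151 = 49/98.81 × 12.41 + 151 ≈ 157.15 → 157.
CO: row 41.34–48.44 (AQI 301–500). (500−301)·(46.99−41.34)/(48.44−41.34) + 301 = 199·5.65/7.10 + 301 ≈ 459.36 → 459.
NO₂: 1480.68 ∈ [1207.04, 1538.24] ↔ index [201, 300].
201 + (1480.68−1207.04)·(300−201)/(1538.24−1207.04) = 201 + 273.64·99/331.20 ≈ 282.79, so AQI = 283.
Sub-indices: PM2.5→318, PM10→157, CO→459, NO₂→283. Overall AQI = max = 459; dominant pollutant is CO.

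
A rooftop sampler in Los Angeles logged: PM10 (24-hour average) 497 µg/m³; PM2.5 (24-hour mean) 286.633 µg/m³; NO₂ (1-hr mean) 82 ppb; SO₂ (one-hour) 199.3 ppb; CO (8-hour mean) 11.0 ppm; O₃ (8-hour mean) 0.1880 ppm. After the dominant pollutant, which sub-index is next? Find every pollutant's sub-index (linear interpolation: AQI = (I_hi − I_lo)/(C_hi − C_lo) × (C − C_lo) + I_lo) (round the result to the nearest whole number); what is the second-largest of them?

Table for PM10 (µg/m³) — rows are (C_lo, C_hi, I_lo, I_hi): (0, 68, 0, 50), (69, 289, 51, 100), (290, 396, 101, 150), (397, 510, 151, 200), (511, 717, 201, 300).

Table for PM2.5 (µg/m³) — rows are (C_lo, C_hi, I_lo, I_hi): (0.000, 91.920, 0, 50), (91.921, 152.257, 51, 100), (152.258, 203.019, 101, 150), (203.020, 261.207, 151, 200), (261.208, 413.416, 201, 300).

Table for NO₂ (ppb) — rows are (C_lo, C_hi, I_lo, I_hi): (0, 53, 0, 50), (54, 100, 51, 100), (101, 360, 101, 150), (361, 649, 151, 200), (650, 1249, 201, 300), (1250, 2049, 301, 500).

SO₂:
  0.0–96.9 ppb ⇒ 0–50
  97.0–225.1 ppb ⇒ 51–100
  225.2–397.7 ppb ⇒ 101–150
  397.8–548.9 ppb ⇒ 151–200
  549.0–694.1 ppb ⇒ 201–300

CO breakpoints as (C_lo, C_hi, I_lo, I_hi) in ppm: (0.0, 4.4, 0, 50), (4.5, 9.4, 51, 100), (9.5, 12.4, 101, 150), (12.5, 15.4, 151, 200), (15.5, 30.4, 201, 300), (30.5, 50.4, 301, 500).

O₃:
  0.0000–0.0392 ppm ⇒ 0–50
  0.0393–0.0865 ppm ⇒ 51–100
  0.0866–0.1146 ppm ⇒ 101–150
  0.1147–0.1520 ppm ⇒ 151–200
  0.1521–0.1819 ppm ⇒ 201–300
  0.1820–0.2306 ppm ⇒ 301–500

218

PM10: row 397–510 (AQI 151–200). (200−151)·(497−397)/(510−397) + 151 = 49·100/113 + 151 ≈ 194.36 → 194.
PM2.5 286.633: bracket 261.208–413.416 → index 201–300; slope 99/152.208, offset 25.425.
AQI = 201 + 99/152.208·25.425 ≈ 217.54 ⇒ 218.
NO₂: row 54–100 (AQI 51–100). (100−51)·(82−54)/(100−54) + 51 = 49·28/46 + 51 ≈ 80.83 → 81.
SO₂: 199.3 lies in 97.0–225.1, so I_lo=51, I_hi=100, C_lo=97.0, C_hi=225.1.
(100−51)/(225.1−97.0) × (199.3−97.0) + 51 = 49/128.1 × 102.3 + 51 ≈ 90.13 → 90.
CO: 11.0 lies in 9.5–12.4, so I_lo=101, I_hi=150, C_lo=9.5, C_hi=12.4.
(150−101)/(12.4−9.5) × (11.0−9.5) + 101 = 49/2.9 × 1.5 + 101 ≈ 126.34 → 126.
O₃: row 0.1820–0.2306 (AQI 301–500). (500−301)·(0.1880−0.1820)/(0.2306−0.1820) + 301 = 199·0.0060/0.0486 + 301 ≈ 325.57 → 326.
Sub-indices: PM10→194, PM2.5→218, NO₂→81, SO₂→90, CO→126, O₃→326. Ranked high→low: 326, 218, 194, 126, 90, 81. Second-highest sub-index = 218.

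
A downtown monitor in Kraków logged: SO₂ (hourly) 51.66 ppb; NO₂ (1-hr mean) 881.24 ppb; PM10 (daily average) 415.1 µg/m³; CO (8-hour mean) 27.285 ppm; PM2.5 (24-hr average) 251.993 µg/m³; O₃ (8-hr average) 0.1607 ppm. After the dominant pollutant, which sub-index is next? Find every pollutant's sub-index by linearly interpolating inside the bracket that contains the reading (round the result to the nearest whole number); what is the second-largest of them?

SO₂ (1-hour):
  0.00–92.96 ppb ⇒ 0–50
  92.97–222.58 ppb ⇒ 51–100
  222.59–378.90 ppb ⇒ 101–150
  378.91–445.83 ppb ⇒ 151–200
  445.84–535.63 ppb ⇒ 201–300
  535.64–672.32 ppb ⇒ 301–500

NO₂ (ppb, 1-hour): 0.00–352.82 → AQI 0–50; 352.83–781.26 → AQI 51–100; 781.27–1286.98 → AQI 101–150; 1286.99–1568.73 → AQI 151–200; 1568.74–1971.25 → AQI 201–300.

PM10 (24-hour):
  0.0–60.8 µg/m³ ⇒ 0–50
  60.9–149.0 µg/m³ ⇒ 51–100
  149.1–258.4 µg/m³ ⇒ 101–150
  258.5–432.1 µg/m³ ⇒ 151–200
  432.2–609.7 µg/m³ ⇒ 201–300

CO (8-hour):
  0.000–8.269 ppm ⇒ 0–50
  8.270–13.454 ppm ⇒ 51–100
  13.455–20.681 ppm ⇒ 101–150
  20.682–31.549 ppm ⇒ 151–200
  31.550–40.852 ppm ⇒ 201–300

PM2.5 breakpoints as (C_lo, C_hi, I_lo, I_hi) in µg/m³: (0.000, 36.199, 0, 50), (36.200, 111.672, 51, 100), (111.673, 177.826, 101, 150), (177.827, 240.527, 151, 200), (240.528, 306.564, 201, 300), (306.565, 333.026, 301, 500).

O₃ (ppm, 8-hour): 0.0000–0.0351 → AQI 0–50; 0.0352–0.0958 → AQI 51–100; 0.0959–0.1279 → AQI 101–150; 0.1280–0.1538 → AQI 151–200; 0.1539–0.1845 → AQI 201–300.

SO₂ 51.66: bracket 0.00–92.96 → index 0–50; slope 50/92.96, offset 51.66.
AQI = 0 + 50/92.96·51.66 ≈ 27.79 ⇒ 28.
NO₂: 881.24 lies in 781.27–1286.98, so I_lo=101, I_hi=150, C_lo=781.27, C_hi=1286.98.
(150−101)/(1286.98−781.27) × (881.24−781.27) + 101 = 49/505.71 × 99.97 + 101 ≈ 110.69 → 111.
PM10: 415.1 lies in 258.5–432.1, so I_lo=151, I_hi=200, C_lo=258.5, C_hi=432.1.
(200−151)/(432.1−258.5) × (415.1−258.5) + 151 = 49/173.6 × 156.6 + 151 ≈ 195.20 → 195.
CO: 27.285 lies in 20.682–31.549, so I_lo=151, I_hi=200, C_lo=20.682, C_hi=31.549.
(200−151)/(31.549−20.682) × (27.285−20.682) + 151 = 49/10.867 × 6.603 + 151 ≈ 180.77 → 181.
PM2.5: 251.993 lies in 240.528–306.564, so I_lo=201, I_hi=300, C_lo=240.528, C_hi=306.564.
(300−201)/(306.564−240.528) × (251.993−240.528) + 201 = 99/66.036 × 11.465 + 201 ≈ 218.19 → 218.
O₃: row 0.1539–0.1845 (AQI 201–300). (300−201)·(0.1607−0.1539)/(0.1845−0.1539) + 201 = 99·0.0068/0.0306 + 201 ≈ 223.00 → 223.
Sub-indices: SO₂→28, NO₂→111, PM10→195, CO→181, PM2.5→218, O₃→223. Ranked high→low: 223, 218, 195, 181, 111, 28. Second-highest sub-index = 218.

218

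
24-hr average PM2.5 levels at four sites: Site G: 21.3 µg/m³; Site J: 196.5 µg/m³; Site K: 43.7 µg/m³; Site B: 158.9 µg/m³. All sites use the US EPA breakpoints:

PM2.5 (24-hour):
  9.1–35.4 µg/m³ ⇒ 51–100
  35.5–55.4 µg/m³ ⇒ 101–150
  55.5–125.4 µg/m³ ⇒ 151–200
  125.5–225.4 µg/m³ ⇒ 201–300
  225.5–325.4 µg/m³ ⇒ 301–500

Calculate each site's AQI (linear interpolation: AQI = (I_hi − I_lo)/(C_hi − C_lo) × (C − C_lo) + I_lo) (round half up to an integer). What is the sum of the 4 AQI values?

Site G: 21.3 lies in 9.1–35.4, so I_lo=51, I_hi=100, C_lo=9.1, C_hi=35.4.
(100−51)/(35.4−9.1) × (21.3−9.1) + 51 = 49/26.3 × 12.2 + 51 ≈ 73.73 → 74.
Site J 196.5: bracket 125.5–225.4 → index 201–300; slope 99/99.9, offset 71.0.
AQI = 201 + 99/99.9·71.0 ≈ 271.36 ⇒ 271.
Site K: 43.7 ∈ [35.5, 55.4] ↔ index [101, 150].
101 + (43.7−35.5)·(150−101)/(55.4−35.5) = 101 + 8.2·49/19.9 ≈ 121.19, so AQI = 121.
Site B: 158.9 lies in 125.5–225.4, so I_lo=201, I_hi=300, C_lo=125.5, C_hi=225.4.
(300−201)/(225.4−125.5) × (158.9−125.5) + 201 = 99/99.9 × 33.4 + 201 ≈ 234.10 → 234.
AQIs: Site G=74, Site J=271, Site K=121, Site B=234. Sum = 74 + 271 + 121 + 234 = 700.

700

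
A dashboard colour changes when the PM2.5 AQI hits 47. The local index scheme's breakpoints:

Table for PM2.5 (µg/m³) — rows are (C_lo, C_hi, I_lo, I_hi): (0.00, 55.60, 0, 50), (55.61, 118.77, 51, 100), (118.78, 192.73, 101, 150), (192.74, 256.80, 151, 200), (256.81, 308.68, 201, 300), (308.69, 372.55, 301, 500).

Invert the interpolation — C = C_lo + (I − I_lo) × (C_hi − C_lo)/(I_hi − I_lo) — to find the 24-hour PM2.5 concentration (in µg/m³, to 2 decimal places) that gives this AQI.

52.26

AQI 47 lies in the 0–50 band, which corresponds to 0.00–55.60 µg/m³.
C = 0.00 + (47−0)×(55.60−0.00)/(50−0) = 0.00 + 47×55.60/50 ≈ 52.2640 µg/m³ → 52.26 µg/m³ to 2 dp.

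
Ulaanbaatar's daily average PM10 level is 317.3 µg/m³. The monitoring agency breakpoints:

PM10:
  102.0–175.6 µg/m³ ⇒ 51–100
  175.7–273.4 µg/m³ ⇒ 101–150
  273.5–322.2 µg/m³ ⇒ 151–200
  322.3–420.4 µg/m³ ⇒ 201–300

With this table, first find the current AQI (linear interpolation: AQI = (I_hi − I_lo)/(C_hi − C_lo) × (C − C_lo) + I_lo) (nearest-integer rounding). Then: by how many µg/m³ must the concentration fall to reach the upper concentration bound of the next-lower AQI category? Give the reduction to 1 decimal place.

43.9

PM10 317.3: bracket 273.5–322.2 → index 151–200; slope 49/48.7, offset 43.8.
AQI = 151 + 49/48.7·43.8 ≈ 195.07 ⇒ 195.
Current AQI 195 is in the Unhealthy range (151–200). The next-lower category tops out at AQI 150, whose upper concentration bound is 273.4 µg/m³.
Reduction needed = 317.3 − 273.4 = 43.9 µg/m³.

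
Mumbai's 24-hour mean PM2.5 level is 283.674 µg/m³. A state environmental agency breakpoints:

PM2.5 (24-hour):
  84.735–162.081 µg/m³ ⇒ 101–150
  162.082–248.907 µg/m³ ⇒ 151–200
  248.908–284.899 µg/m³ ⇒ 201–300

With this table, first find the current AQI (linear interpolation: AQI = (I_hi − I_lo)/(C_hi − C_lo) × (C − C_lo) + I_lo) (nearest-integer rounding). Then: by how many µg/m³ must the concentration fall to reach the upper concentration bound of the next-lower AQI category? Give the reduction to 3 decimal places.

PM2.5: 283.674 ∈ [248.908, 284.899] ↔ index [201, 300].
201 + (283.674−248.908)·(300−201)/(284.899−248.908) = 201 + 34.766·99/35.991 ≈ 296.63, so AQI = 297.
Current AQI 297 is in the Very Unhealthy range (201–300). The next-lower category tops out at AQI 200, whose upper concentration bound is 248.907 µg/m³.
Reduction needed = 283.674 − 248.907 = 34.767 µg/m³.

34.767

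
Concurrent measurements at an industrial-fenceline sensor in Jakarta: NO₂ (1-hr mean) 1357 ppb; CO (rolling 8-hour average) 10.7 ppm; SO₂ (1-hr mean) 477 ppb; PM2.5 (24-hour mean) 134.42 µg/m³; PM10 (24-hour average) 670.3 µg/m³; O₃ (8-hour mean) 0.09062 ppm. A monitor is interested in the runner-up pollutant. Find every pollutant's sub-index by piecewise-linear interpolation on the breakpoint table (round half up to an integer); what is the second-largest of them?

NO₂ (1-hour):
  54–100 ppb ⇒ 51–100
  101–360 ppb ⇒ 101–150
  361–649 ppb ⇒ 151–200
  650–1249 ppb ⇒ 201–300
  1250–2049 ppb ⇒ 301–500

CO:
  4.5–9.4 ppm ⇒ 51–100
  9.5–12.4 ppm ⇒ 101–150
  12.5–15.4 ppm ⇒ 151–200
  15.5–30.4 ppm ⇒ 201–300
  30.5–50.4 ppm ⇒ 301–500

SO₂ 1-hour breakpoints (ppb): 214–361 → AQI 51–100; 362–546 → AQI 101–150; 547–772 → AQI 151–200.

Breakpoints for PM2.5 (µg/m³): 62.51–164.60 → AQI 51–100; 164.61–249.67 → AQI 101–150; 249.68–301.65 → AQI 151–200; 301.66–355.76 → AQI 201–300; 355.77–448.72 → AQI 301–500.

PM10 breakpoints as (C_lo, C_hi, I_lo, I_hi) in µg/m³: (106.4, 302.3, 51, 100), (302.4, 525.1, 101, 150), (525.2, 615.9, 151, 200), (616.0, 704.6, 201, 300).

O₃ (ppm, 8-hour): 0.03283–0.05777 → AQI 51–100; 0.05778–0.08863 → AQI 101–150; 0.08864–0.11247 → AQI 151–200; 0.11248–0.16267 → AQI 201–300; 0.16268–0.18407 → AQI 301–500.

262

NO₂: 1357 lies in 1250–2049, so I_lo=301, I_hi=500, C_lo=1250, C_hi=2049.
(500−301)/(2049−1250) × (1357−1250) + 301 = 199/799 × 107 + 301 ≈ 327.65 → 328.
CO: 10.7 lies in 9.5–12.4, so I_lo=101, I_hi=150, C_lo=9.5, C_hi=12.4.
(150−101)/(12.4−9.5) × (10.7−9.5) + 101 = 49/2.9 × 1.2 + 101 ≈ 121.28 → 121.
SO₂: 477 ∈ [362, 546] ↔ index [101, 150].
101 + (477−362)·(150−101)/(546−362) = 101 + 115·49/184 ≈ 131.63, so AQI = 132.
PM2.5: 134.42 lies in 62.51–164.60, so I_lo=51, I_hi=100, C_lo=62.51, C_hi=164.60.
(100−51)/(164.60−62.51) × (134.42−62.51) + 51 = 49/102.09 × 71.91 + 51 ≈ 85.51 → 86.
PM10 670.3: bracket 616.0–704.6 → index 201–300; slope 99/88.6, offset 54.3.
AQI = 201 + 99/88.6·54.3 ≈ 261.67 ⇒ 262.
O₃: row 0.08864–0.11247 (AQI 151–200). (200−151)·(0.09062−0.08864)/(0.11247−0.08864) + 151 = 49·0.00198/0.02383 + 151 ≈ 155.07 → 155.
Sub-indices: NO₂→328, CO→121, SO₂→132, PM2.5→86, PM10→262, O₃→155. Ranked high→low: 328, 262, 155, 132, 121, 86. Second-highest sub-index = 262.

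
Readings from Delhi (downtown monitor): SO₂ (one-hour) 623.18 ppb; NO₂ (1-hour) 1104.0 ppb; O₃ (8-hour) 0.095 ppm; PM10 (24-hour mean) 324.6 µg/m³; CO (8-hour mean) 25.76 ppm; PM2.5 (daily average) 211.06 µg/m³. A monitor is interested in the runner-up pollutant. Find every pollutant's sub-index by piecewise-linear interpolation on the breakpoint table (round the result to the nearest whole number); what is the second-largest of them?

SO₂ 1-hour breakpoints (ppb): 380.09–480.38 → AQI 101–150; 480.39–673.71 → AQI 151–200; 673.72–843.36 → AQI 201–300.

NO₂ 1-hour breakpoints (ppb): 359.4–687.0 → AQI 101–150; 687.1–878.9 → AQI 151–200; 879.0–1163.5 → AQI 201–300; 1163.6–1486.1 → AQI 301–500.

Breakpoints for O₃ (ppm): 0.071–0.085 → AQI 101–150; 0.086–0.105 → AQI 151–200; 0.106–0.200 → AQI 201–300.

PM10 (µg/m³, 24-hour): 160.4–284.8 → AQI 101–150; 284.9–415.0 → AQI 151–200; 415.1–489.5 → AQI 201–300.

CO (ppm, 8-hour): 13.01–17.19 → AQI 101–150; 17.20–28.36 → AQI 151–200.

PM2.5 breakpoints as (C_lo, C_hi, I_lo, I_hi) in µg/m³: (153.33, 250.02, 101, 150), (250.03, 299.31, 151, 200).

189

SO₂: 623.18 lies in 480.39–673.71, so I_lo=151, I_hi=200, C_lo=480.39, C_hi=673.71.
(200−151)/(673.71−480.39) × (623.18−480.39) + 151 = 49/193.32 × 142.79 + 151 ≈ 187.19 → 187.
NO₂: 1104.0 ∈ [879.0, 1163.5] ↔ index [201, 300].
201 + (1104.0−879.0)·(300−201)/(1163.5−879.0) = 201 + 225.0·99/284.5 ≈ 279.30, so AQI = 279.
O₃: 0.095 lies in 0.086–0.105, so I_lo=151, I_hi=200, C_lo=0.086, C_hi=0.105.
(200−151)/(0.105−0.086) × (0.095−0.086) + 151 = 49/0.019 × 0.009 + 151 ≈ 174.21 → 174.
PM10 324.6: bracket 284.9–415.0 → index 151–200; slope 49/130.1, offset 39.7.
AQI = 151 + 49/130.1·39.7 ≈ 165.95 ⇒ 166.
CO: 25.76 ∈ [17.20, 28.36] ↔ index [151, 200].
151 + (25.76−17.20)·(200−151)/(28.36−17.20) = 151 + 8.56·49/11.16 ≈ 188.58, so AQI = 189.
PM2.5: 211.06 lies in 153.33–250.02, so I_lo=101, I_hi=150, C_lo=153.33, C_hi=250.02.
(150−101)/(250.02−153.33) × (211.06−153.33) + 101 = 49/96.69 × 57.73 + 101 ≈ 130.26 → 130.
Sub-indices: SO₂→187, NO₂→279, O₃→174, PM10→166, CO→189, PM2.5→130. Ranked high→low: 279, 189, 187, 174, 166, 130. Second-highest sub-index = 189.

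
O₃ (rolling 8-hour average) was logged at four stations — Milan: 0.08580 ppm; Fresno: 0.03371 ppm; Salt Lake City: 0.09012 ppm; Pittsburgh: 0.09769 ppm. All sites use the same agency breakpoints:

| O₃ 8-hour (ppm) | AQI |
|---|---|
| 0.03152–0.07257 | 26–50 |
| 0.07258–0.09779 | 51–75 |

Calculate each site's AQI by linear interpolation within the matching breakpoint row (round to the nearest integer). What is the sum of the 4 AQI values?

Milan: row 0.07258–0.09779 (AQI 51–75). (75−51)·(0.08580−0.07258)/(0.09779−0.07258) + 51 = 24·0.01322/0.02521 + 51 ≈ 63.59 → 64.
Fresno: 0.03371 ∈ [0.03152, 0.07257] ↔ index [26, 50].
26 + (0.03371−0.03152)·(50−26)/(0.07257−0.03152) = 26 + 0.00219·24/0.04105 ≈ 27.28, so AQI = 27.
Salt Lake City: 0.09012 ∈ [0.07258, 0.09779] ↔ index [51, 75].
51 + (0.09012−0.07258)·(75−51)/(0.09779−0.07258) = 51 + 0.01754·24/0.02521 ≈ 67.70, so AQI = 68.
Pittsburgh: row 0.07258–0.09779 (AQI 51–75). (75−51)·(0.09769−0.07258)/(0.09779−0.07258) + 51 = 24·0.02511/0.02521 + 51 ≈ 74.90 → 75.
AQIs: Milan=64, Fresno=27, Salt Lake City=68, Pittsburgh=75. Sum = 64 + 27 + 68 + 75 = 234.

234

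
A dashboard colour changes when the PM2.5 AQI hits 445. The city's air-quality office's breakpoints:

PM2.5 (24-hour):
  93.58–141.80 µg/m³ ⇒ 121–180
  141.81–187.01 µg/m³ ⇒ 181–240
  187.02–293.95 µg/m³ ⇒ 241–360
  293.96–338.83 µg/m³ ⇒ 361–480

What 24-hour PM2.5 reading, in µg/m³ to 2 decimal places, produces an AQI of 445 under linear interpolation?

AQI 445 lies in the 361–480 band, which corresponds to 293.96–338.83 µg/m³.
C = 293.96 + (445−361)×(338.83−293.96)/(480−361) = 293.96 + 84×44.87/119 ≈ 325.6329 µg/m³ → 325.63 µg/m³ to 2 dp.

325.63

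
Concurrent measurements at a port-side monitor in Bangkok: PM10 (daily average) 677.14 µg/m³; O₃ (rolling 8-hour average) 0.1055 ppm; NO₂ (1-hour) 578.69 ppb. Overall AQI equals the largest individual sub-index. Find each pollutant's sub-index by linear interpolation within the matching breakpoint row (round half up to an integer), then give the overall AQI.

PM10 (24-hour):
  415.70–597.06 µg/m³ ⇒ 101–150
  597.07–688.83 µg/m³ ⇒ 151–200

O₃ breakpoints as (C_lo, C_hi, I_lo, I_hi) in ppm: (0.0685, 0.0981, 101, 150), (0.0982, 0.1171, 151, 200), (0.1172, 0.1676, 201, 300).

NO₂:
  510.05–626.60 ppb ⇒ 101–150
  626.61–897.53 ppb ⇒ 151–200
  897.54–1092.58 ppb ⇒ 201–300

PM10: 677.14 lies in 597.07–688.83, so I_lo=151, I_hi=200, C_lo=597.07, C_hi=688.83.
(200−151)/(688.83−597.07) × (677.14−597.07) + 151 = 49/91.76 × 80.07 + 151 ≈ 193.76 → 194.
O₃: row 0.0982–0.1171 (AQI 151–200). (200−151)·(0.1055−0.0982)/(0.1171−0.0982) + 151 = 49·0.0073/0.0189 + 151 ≈ 169.93 → 170.
NO₂ 578.69: bracket 510.05–626.60 → index 101–150; slope 49/116.55, offset 68.64.
AQI = 101 + 49/116.55·68.64 ≈ 129.86 ⇒ 130.
Sub-indices: PM10→194, O₃→170, NO₂→130. Overall AQI = max = 194; dominant pollutant is PM10.

194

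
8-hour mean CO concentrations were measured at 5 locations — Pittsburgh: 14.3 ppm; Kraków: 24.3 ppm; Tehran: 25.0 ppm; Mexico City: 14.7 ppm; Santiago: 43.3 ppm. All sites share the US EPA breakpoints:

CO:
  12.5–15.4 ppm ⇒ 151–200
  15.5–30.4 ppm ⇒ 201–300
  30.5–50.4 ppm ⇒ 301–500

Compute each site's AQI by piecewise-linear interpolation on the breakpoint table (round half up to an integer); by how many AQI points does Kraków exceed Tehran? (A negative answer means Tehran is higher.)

Pittsburgh 14.3: bracket 12.5–15.4 → index 151–200; slope 49/2.9, offset 1.8.
AQI = 151 + 49/2.9·1.8 ≈ 181.41 ⇒ 181.
Kraków: 24.3 lies in 15.5–30.4, so I_lo=201, I_hi=300, C_lo=15.5, C_hi=30.4.
(300−201)/(30.4−15.5) × (24.3−15.5) + 201 = 99/14.9 × 8.8 + 201 ≈ 259.47 → 259.
Tehran: row 15.5–30.4 (AQI 201–300). (300−201)·(25.0−15.5)/(30.4−15.5) + 201 = 99·9.5/14.9 + 201 ≈ 264.12 → 264.
Mexico City: row 12.5–15.4 (AQI 151–200). (200−151)·(14.7−12.5)/(15.4−12.5) + 151 = 49·2.2/2.9 + 151 ≈ 188.17 → 188.
Santiago 43.3: bracket 30.5–50.4 → index 301–500; slope 199/19.9, offset 12.8.
AQI = 301 + 199/19.9·12.8 ≈ 429.00 ⇒ 429.
AQIs: Pittsburgh=181, Kraków=259, Tehran=264, Mexico City=188, Santiago=429. Kraków (259) − Tehran (264) = -5.

-5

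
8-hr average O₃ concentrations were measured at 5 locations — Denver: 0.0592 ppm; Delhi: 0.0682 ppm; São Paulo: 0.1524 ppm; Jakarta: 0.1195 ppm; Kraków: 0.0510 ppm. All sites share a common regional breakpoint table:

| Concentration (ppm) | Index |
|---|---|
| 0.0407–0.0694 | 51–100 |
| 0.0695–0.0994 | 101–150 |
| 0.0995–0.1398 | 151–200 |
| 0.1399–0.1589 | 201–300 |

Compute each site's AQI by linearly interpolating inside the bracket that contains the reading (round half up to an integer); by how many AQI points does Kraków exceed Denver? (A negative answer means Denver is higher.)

Denver: 0.0592 lies in 0.0407–0.0694, so I_lo=51, I_hi=100, C_lo=0.0407, C_hi=0.0694.
(100−51)/(0.0694−0.0407) × (0.0592−0.0407) + 51 = 49/0.0287 × 0.0185 + 51 ≈ 82.59 → 83.
Delhi: row 0.0407–0.0694 (AQI 51–100). (100−51)·(0.0682−0.0407)/(0.0694−0.0407) + 51 = 49·0.0275/0.0287 + 51 ≈ 97.95 → 98.
São Paulo: row 0.1399–0.1589 (AQI 201–300). (300−201)·(0.1524−0.1399)/(0.1589−0.1399) + 201 = 99·0.0125/0.0190 + 201 ≈ 266.13 → 266.
Jakarta: 0.1195 ∈ [0.0995, 0.1398] ↔ index [151, 200].
151 + (0.1195−0.0995)·(200−151)/(0.1398−0.0995) = 151 + 0.0200·49/0.0403 ≈ 175.32, so AQI = 175.
Kraków 0.0510: bracket 0.0407–0.0694 → index 51–100; slope 49/0.0287, offset 0.0103.
AQI = 51 + 49/0.0287·0.0103 ≈ 68.59 ⇒ 69.
AQIs: Denver=83, Delhi=98, São Paulo=266, Jakarta=175, Kraków=69. Kraków (69) − Denver (83) = -14.

-14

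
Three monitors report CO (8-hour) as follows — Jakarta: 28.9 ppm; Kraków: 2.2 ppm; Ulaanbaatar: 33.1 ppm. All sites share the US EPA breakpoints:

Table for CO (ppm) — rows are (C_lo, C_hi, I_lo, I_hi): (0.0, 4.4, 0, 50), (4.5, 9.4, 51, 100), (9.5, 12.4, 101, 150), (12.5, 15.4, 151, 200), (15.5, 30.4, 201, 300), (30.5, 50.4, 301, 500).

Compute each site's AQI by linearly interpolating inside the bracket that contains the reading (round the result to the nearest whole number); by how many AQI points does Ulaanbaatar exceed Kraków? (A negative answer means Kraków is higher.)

302

Jakarta 28.9: bracket 15.5–30.4 → index 201–300; slope 99/14.9, offset 13.4.
AQI = 201 + 99/14.9·13.4 ≈ 290.03 ⇒ 290.
Kraków: 2.2 lies in 0.0–4.4, so I_lo=0, I_hi=50, C_lo=0.0, C_hi=4.4.
(50−0)/(4.4−0.0) × (2.2−0.0) + 0 = 50/4.4 × 2.2 + 0 ≈ 25.00 → 25.
Ulaanbaatar: row 30.5–50.4 (AQI 301–500). (500−301)·(33.1−30.5)/(50.4−30.5) + 301 = 199·2.6/19.9 + 301 ≈ 327.00 → 327.
AQIs: Jakarta=290, Kraków=25, Ulaanbaatar=327. Ulaanbaatar (327) − Kraków (25) = 302.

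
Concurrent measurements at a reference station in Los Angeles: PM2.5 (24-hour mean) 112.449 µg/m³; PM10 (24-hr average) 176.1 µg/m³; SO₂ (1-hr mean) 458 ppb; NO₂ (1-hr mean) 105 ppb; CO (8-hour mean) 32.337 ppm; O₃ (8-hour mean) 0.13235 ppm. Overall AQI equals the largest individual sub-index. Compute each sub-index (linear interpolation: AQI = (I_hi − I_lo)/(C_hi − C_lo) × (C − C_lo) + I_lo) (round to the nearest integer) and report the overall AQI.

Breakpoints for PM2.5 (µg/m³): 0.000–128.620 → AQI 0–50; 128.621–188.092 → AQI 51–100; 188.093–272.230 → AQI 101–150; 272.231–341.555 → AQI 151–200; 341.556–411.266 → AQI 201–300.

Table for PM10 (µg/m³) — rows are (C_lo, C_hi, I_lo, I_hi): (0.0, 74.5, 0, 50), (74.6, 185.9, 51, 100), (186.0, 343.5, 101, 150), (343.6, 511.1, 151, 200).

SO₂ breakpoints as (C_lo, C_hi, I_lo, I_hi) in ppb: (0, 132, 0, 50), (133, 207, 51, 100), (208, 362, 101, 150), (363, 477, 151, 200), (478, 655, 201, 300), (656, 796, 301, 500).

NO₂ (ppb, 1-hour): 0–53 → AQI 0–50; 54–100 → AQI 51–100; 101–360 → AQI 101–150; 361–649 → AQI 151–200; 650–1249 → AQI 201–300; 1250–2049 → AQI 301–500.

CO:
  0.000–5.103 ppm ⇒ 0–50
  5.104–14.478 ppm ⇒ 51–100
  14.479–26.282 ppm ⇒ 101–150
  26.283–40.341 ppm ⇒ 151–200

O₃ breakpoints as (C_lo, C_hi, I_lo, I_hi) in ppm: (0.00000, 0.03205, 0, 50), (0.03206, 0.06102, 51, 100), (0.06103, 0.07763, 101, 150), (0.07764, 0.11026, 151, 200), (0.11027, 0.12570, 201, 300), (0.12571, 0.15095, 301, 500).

353

PM2.5: row 0.000–128.620 (AQI 0–50). (50−0)·(112.449−0.000)/(128.620−0.000) + 0 = 50·112.449/128.620 + 0 ≈ 43.71 → 44.
PM10: 176.1 lies in 74.6–185.9, so I_lo=51, I_hi=100, C_lo=74.6, C_hi=185.9.
(100−51)/(185.9−74.6) × (176.1−74.6) + 51 = 49/111.3 × 101.5 + 51 ≈ 95.69 → 96.
SO₂: 458 lies in 363–477, so I_lo=151, I_hi=200, C_lo=363, C_hi=477.
(200−151)/(477−363) × (458−363) + 151 = 49/114 × 95 + 151 ≈ 191.83 → 192.
NO₂ 105: bracket 101–360 → index 101–150; slope 49/259, offset 4.
AQI = 101 + 49/259·4 ≈ 101.76 ⇒ 102.
CO 32.337: bracket 26.283–40.341 → index 151–200; slope 49/14.058, offset 6.054.
AQI = 151 + 49/14.058·6.054 ≈ 172.10 ⇒ 172.
O₃: 0.13235 ∈ [0.12571, 0.15095] ↔ index [301, 500].
301 + (0.13235−0.12571)·(500−301)/(0.15095−0.12571) = 301 + 0.00664·199/0.02524 ≈ 353.35, so AQI = 353.
Sub-indices: PM2.5→44, PM10→96, SO₂→192, NO₂→102, CO→172, O₃→353. Overall AQI = max = 353; dominant pollutant is O₃.
AQI 353: Hazardous.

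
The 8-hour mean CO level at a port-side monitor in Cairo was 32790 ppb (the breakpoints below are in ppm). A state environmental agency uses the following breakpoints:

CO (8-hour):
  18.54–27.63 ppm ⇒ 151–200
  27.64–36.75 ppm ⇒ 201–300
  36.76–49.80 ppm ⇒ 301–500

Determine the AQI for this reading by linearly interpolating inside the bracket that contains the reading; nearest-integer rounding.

257

Convert: 32790 ppb = 32.79 ppm.
CO: 32.79 lies in 27.64–36.75, so I_lo=201, I_hi=300, C_lo=27.64, C_hi=36.75.
(300−201)/(36.75−27.64) × (32.79−27.64) + 201 = 99/9.11 × 5.15 + 201 ≈ 256.97 → 257.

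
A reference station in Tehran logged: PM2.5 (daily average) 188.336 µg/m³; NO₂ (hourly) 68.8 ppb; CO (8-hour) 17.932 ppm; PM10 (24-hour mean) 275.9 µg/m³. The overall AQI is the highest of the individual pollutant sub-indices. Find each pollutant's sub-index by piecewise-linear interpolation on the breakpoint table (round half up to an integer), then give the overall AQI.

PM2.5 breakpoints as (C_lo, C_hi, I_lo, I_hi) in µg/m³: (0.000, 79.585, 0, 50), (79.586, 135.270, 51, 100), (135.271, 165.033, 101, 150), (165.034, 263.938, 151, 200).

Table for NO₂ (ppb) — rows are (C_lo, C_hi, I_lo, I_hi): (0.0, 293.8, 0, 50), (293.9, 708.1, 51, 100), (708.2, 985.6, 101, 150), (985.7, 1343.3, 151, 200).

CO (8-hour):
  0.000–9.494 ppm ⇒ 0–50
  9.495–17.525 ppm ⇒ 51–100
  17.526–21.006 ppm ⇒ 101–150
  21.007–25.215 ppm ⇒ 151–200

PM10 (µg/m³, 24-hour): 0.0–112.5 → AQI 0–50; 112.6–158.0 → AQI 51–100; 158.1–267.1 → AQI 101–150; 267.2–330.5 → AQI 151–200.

163

PM2.5: 188.336 ∈ [165.034, 263.938] ↔ index [151, 200].
151 + (188.336−165.034)·(200−151)/(263.938−165.034) = 151 + 23.302·49/98.904 ≈ 162.54, so AQI = 163.
NO₂: 68.8 lies in 0.0–293.8, so I_lo=0, I_hi=50, C_lo=0.0, C_hi=293.8.
(50−0)/(293.8−0.0) × (68.8−0.0) + 0 = 50/293.8 × 68.8 + 0 ≈ 11.71 → 12.
CO: 17.932 ∈ [17.526, 21.006] ↔ index [101, 150].
101 + (17.932−17.526)·(150−101)/(21.006−17.526) = 101 + 0.406·49/3.480 ≈ 106.72, so AQI = 107.
PM10: 275.9 lies in 267.2–330.5, so I_lo=151, I_hi=200, C_lo=267.2, C_hi=330.5.
(200−151)/(330.5−267.2) × (275.9−267.2) + 151 = 49/63.3 × 8.7 + 151 ≈ 157.73 → 158.
Sub-indices: PM2.5→163, NO₂→12, CO→107, PM10→158. Overall AQI = max = 163; dominant pollutant is PM2.5.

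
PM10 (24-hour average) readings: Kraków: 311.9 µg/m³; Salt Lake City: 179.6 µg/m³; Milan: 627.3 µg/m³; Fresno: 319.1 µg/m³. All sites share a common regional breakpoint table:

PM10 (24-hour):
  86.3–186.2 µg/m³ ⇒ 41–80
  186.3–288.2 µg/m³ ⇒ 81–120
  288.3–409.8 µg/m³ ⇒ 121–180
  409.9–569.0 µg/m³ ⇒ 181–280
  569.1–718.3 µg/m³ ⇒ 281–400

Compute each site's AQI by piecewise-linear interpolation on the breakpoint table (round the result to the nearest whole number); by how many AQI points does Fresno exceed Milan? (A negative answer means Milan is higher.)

-191

Kraków: 311.9 lies in 288.3–409.8, so I_lo=121, I_hi=180, C_lo=288.3, C_hi=409.8.
(180−121)/(409.8−288.3) × (311.9−288.3) + 121 = 59/121.5 × 23.6 + 121 ≈ 132.46 → 132.
Salt Lake City 179.6: bracket 86.3–186.2 → index 41–80; slope 39/99.9, offset 93.3.
AQI = 41 + 39/99.9·93.3 ≈ 77.42 ⇒ 77.
Milan 627.3: bracket 569.1–718.3 → index 281–400; slope 119/149.2, offset 58.2.
AQI = 281 + 119/149.2·58.2 ≈ 327.42 ⇒ 327.
Fresno: 319.1 lies in 288.3–409.8, so I_lo=121, I_hi=180, C_lo=288.3, C_hi=409.8.
(180−121)/(409.8−288.3) × (319.1−288.3) + 121 = 59/121.5 × 30.8 + 121 ≈ 135.96 → 136.
AQIs: Kraków=132, Salt Lake City=77, Milan=327, Fresno=136. Fresno (136) − Milan (327) = -191.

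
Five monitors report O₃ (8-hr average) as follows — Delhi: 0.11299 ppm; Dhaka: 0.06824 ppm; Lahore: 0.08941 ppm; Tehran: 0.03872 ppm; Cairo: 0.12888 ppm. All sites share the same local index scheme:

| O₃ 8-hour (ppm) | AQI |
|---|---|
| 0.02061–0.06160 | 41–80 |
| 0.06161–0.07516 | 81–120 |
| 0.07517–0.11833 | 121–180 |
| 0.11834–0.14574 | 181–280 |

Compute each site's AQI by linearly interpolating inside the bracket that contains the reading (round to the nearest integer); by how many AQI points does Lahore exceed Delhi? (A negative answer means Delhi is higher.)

-33

Delhi: 0.11299 lies in 0.07517–0.11833, so I_lo=121, I_hi=180, C_lo=0.07517, C_hi=0.11833.
(180−121)/(0.11833−0.07517) × (0.11299−0.07517) + 121 = 59/0.04316 × 0.03782 + 121 ≈ 172.70 → 173.
Dhaka: 0.06824 ∈ [0.06161, 0.07516] ↔ index [81, 120].
81 + (0.06824−0.06161)·(120−81)/(0.07516−0.06161) = 81 + 0.00663·39/0.01355 ≈ 100.08, so AQI = 100.
Lahore 0.08941: bracket 0.07517–0.11833 → index 121–180; slope 59/0.04316, offset 0.01424.
AQI = 121 + 59/0.04316·0.01424 ≈ 140.47 ⇒ 140.
Tehran: row 0.02061–0.06160 (AQI 41–80). (80−41)·(0.03872−0.02061)/(0.06160−0.02061) + 41 = 39·0.01811/0.04099 + 41 ≈ 58.23 → 58.
Cairo: 0.12888 lies in 0.11834–0.14574, so I_lo=181, I_hi=280, C_lo=0.11834, C_hi=0.14574.
(280−181)/(0.14574−0.11834) × (0.12888−0.11834) + 181 = 99/0.02740 × 0.01054 + 181 ≈ 219.08 → 219.
AQIs: Delhi=173, Dhaka=100, Lahore=140, Tehran=58, Cairo=219. Lahore (140) − Delhi (173) = -33.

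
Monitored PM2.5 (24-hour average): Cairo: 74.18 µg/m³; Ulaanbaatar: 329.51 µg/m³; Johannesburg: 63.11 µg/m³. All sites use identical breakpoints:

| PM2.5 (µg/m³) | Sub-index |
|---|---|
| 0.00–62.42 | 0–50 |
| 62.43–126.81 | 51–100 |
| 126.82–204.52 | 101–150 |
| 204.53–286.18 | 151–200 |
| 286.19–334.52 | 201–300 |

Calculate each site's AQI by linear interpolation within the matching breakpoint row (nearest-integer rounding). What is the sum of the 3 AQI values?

Cairo: 74.18 ∈ [62.43, 126.81] ↔ index [51, 100].
51 + (74.18−62.43)·(100−51)/(126.81−62.43) = 51 + 11.75·49/64.38 ≈ 59.94, so AQI = 60.
Ulaanbaatar: 329.51 lies in 286.19–334.52, so I_lo=201, I_hi=300, C_lo=286.19, C_hi=334.52.
(300−201)/(334.52−286.19) × (329.51−286.19) + 201 = 99/48.33 × 43.32 + 201 ≈ 289.74 → 290.
Johannesburg: row 62.43–126.81 (AQI 51–100). (100−51)·(63.11−62.43)/(126.81−62.43) + 51 = 49·0.68/64.38 + 51 ≈ 51.52 → 52.
AQIs: Cairo=60, Ulaanbaatar=290, Johannesburg=52. Sum = 60 + 290 + 52 = 402.

402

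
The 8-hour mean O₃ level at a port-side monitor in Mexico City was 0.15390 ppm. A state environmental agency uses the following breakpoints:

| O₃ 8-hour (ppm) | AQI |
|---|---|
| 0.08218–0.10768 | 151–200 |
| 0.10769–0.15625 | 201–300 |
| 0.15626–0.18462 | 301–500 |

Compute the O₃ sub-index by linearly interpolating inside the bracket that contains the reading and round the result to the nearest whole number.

O₃: 0.15390 lies in 0.10769–0.15625, so I_lo=201, I_hi=300, C_lo=0.10769, C_hi=0.15625.
(300−201)/(0.15625−0.10769) × (0.15390−0.10769) + 201 = 99/0.04856 × 0.04621 + 201 ≈ 295.21 → 295.

295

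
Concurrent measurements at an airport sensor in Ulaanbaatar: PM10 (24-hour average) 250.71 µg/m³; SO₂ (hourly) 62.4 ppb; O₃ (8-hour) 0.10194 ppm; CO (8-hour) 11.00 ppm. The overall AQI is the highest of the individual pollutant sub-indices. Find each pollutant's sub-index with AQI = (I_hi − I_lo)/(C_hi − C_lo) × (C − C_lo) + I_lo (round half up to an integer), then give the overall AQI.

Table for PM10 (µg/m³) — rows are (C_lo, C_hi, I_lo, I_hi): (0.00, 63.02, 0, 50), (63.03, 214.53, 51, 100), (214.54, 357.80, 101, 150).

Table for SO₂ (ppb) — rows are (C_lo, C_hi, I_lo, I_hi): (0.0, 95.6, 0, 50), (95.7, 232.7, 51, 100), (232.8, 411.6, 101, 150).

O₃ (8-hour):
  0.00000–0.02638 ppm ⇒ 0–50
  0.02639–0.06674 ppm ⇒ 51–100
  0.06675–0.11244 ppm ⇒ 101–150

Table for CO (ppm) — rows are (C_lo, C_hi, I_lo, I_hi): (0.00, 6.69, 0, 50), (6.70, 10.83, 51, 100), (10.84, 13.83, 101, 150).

139

PM10: 250.71 ∈ [214.54, 357.80] ↔ index [101, 150].
101 + (250.71−214.54)·(150−101)/(357.80−214.54) = 101 + 36.17·49/143.26 ≈ 113.37, so AQI = 113.
SO₂ 62.4: bracket 0.0–95.6 → index 0–50; slope 50/95.6, offset 62.4.
AQI = 0 + 50/95.6·62.4 ≈ 32.64 ⇒ 33.
O₃: 0.10194 lies in 0.06675–0.11244, so I_lo=101, I_hi=150, C_lo=0.06675, C_hi=0.11244.
(150−101)/(0.11244−0.06675) × (0.10194−0.06675) + 101 = 49/0.04569 × 0.03519 + 101 ≈ 138.74 → 139.
CO: 11.00 lies in 10.84–13.83, so I_lo=101, I_hi=150, C_lo=10.84, C_hi=13.83.
(150−101)/(13.83−10.84) × (11.00−10.84) + 101 = 49/2.99 × 0.16 + 101 ≈ 103.62 → 104.
Sub-indices: PM10→113, SO₂→33, O₃→139, CO→104. Overall AQI = max = 139; dominant pollutant is O₃.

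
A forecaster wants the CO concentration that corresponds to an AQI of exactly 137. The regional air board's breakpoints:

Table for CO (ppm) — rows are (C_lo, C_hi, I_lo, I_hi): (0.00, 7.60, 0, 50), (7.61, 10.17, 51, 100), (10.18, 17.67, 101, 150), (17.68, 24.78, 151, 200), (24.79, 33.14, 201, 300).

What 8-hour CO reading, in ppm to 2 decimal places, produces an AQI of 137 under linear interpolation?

AQI 137 lies in the 101–150 band, which corresponds to 10.18–17.67 ppm.
C = 10.18 + (137−101)×(17.67−10.18)/(150−101) = 10.18 + 36×7.49/49 ≈ 15.6829 ppm → 15.68 ppm to 2 dp.

15.68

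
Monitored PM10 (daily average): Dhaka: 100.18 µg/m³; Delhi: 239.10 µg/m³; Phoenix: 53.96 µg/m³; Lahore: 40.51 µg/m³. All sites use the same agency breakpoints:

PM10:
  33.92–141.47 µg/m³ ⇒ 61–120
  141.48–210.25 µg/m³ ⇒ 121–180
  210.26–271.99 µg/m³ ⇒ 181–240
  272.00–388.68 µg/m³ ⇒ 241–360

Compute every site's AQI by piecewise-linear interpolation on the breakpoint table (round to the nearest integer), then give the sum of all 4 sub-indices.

Dhaka: row 33.92–141.47 (AQI 61–120). (120−61)·(100.18−33.92)/(141.47−33.92) + 61 = 59·66.26/107.55 + 61 ≈ 97.35 → 97.
Delhi: row 210.26–271.99 (AQI 181–240). (240−181)·(239.10−210.26)/(271.99−210.26) + 181 = 59·28.84/61.73 + 181 ≈ 208.56 → 209.
Phoenix 53.96: bracket 33.92–141.47 → index 61–120; slope 59/107.55, offset 20.04.
AQI = 61 + 59/107.55·20.04 ≈ 71.99 ⇒ 72.
Lahore: 40.51 lies in 33.92–141.47, so I_lo=61, I_hi=120, C_lo=33.92, C_hi=141.47.
(120−61)/(141.47−33.92) × (40.51−33.92) + 61 = 59/107.55 × 6.59 + 61 ≈ 64.62 → 65.
AQIs: Dhaka=97, Delhi=209, Phoenix=72, Lahore=65. Sum = 97 + 209 + 72 + 65 = 443.

443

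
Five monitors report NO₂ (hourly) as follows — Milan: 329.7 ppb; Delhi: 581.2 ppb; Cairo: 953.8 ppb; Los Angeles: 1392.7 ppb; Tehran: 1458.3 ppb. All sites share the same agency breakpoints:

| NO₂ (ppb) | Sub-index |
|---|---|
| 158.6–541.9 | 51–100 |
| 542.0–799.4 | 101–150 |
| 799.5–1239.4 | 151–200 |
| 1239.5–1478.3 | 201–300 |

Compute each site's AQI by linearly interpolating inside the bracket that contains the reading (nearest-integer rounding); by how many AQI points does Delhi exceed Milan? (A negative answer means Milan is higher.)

35

Milan 329.7: bracket 158.6–541.9 → index 51–100; slope 49/383.3, offset 171.1.
AQI = 51 + 49/383.3·171.1 ≈ 72.87 ⇒ 73.
Delhi: 581.2 lies in 542.0–799.4, so I_lo=101, I_hi=150, C_lo=542.0, C_hi=799.4.
(150−101)/(799.4−542.0) × (581.2−542.0) + 101 = 49/257.4 × 39.2 + 101 ≈ 108.46 → 108.
Cairo 953.8: bracket 799.5–1239.4 → index 151–200; slope 49/439.9, offset 154.3.
AQI = 151 + 49/439.9·154.3 ≈ 168.19 ⇒ 168.
Los Angeles: 1392.7 ∈ [1239.5, 1478.3] ↔ index [201, 300].
201 + (1392.7−1239.5)·(300−201)/(1478.3−1239.5) = 201 + 153.2·99/238.8 ≈ 264.51, so AQI = 265.
Tehran 1458.3: bracket 1239.5–1478.3 → index 201–300; slope 99/238.8, offset 218.8.
AQI = 201 + 99/238.8·218.8 ≈ 291.71 ⇒ 292.
AQIs: Milan=73, Delhi=108, Cairo=168, Los Angeles=265, Tehran=292. Delhi (108) − Milan (73) = 35.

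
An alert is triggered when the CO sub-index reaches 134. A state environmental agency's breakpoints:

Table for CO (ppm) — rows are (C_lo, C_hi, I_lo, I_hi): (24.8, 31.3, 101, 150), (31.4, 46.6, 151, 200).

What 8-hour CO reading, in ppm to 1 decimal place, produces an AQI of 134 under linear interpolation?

29.2

AQI 134 lies in the 101–150 band, which corresponds to 24.8–31.3 ppm.
C = 24.8 + (134−101)×(31.3−24.8)/(150−101) = 24.8 + 33×6.5/49 ≈ 29.178 ppm → 29.2 ppm to 1 dp.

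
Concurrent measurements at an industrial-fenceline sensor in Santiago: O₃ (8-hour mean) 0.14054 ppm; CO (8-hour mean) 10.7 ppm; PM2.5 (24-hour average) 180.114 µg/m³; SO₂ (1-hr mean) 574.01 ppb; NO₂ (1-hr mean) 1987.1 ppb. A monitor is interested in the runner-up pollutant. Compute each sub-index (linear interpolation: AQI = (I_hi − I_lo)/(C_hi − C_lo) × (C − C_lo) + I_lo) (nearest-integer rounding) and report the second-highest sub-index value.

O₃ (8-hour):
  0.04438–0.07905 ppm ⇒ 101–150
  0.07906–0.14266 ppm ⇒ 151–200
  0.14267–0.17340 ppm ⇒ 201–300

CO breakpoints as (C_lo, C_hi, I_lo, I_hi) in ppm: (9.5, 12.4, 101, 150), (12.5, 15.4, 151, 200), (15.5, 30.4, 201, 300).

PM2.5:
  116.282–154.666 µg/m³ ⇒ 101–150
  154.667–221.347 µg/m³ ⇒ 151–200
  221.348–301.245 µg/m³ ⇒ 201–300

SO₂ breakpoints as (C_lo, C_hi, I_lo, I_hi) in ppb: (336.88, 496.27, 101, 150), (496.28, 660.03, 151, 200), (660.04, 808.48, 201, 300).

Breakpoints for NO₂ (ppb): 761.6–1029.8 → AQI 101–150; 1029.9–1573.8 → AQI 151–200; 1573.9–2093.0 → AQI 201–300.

O₃: 0.14054 ∈ [0.07906, 0.14266] ↔ index [151, 200].
151 + (0.14054−0.07906)·(200−151)/(0.14266−0.07906) = 151 + 0.06148·49/0.06360 ≈ 198.37, so AQI = 198.
CO: row 9.5–12.4 (AQI 101–150). (150−101)·(10.7−9.5)/(12.4−9.5) + 101 = 49·1.2/2.9 + 101 ≈ 121.28 → 121.
PM2.5: 180.114 lies in 154.667–221.347, so I_lo=151, I_hi=200, C_lo=154.667, C_hi=221.347.
(200−151)/(221.347−154.667) × (180.114−154.667) + 151 = 49/66.680 × 25.447 + 151 ≈ 169.70 → 170.
SO₂: 574.01 ∈ [496.28, 660.03] ↔ index [151, 200].
151 + (574.01−496.28)·(200−151)/(660.03−496.28) = 151 + 77.73·49/163.75 ≈ 174.26, so AQI = 174.
NO₂ 1987.1: bracket 1573.9–2093.0 → index 201–300; slope 99/519.1, offset 413.2.
AQI = 201 + 99/519.1·413.2 ≈ 279.80 ⇒ 280.
Sub-indices: O₃→198, CO→121, PM2.5→170, SO₂→174, NO₂→280. Ranked high→low: 280, 198, 174, 170, 121. Second-highest sub-index = 198.

198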